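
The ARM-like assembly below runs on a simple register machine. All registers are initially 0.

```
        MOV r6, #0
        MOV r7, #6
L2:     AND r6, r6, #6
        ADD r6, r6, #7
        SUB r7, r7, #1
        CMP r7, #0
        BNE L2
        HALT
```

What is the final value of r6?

r6=0
r7=6
r6=0&6=0
r6=0+7=7
r7=6-1=5
CMP r7, #0  (cmp 5,0)
BNE L2: taken
r6=7&6=6
r6=6+7=13
r7=5-1=4
CMP r7, #0  (cmp 4,0)
BNE L2: taken
r6=13&6=4
r6=4+7=11
r7=4-1=3
CMP r7, #0  (cmp 3,0)
BNE L2: taken
r6=11&6=2
r6=2+7=9
r7=3-1=2
CMP r7, #0  (cmp 2,0)
BNE L2: taken
r6=9&6=0
r6=0+7=7
r7=2-1=1
CMP r7, #0  (cmp 1,0)
BNE L2: taken
r6=7&6=6
r6=6+7=13
r7=1-1=0
CMP r7, #0  (cmp 0,0)
BNE L2: not taken
halt.

13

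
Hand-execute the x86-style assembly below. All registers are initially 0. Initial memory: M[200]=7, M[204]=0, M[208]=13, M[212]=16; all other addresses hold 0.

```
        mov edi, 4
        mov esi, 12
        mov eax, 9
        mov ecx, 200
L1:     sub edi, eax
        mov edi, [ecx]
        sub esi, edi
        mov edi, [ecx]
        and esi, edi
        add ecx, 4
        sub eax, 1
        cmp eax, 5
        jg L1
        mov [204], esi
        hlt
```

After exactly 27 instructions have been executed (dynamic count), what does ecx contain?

mov edi, 4 → edi=4
mov esi, 12 → esi=12
mov eax, 9 → eax=9
mov ecx, 200 → ecx=200
sub edi, eax → edi=4-9=-5
mov edi, [ecx] → edi=M[200]=7
sub esi, edi → esi=12-7=5
mov edi, [ecx] → edi=M[200]=7
and esi, edi → esi=5&7=5
add ecx, 4 → ecx=200+4=204
sub eax, 1 → eax=9-1=8
cmp eax, 5  (cmp 8,5)
jg L1: taken
sub edi, eax → edi=7-8=-1
mov edi, [ecx] → edi=M[204]=0
sub esi, edi → esi=5-0=5
mov edi, [ecx] → edi=M[204]=0
and esi, edi → esi=5&0=0
add ecx, 4 → ecx=204+4=208
sub eax, 1 → eax=8-1=7
cmp eax, 5  (cmp 7,5)
jg L1: taken
sub edi, eax → edi=0-7=-7
mov edi, [ecx] → edi=M[208]=13
sub esi, edi → esi=0-13=-13
mov edi, [ecx] → edi=M[208]=13
and esi, edi → esi=(-13)&13=1
After step 27: ecx = 208.

208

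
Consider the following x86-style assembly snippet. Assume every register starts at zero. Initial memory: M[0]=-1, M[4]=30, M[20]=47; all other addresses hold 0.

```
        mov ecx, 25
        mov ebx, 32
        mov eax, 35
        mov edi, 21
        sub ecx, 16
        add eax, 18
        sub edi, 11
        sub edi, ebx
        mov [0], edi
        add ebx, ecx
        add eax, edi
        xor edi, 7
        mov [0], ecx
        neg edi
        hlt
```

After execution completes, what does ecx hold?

ecx=25
ebx=32
eax=35
edi=21
ecx=25-16=9
eax=35+18=53
edi=21-11=10
edi=10-32=-22
mov [0], edi → M[0]=-22
ebx=32+9=41
eax=53+(-22)=31
edi=(-22)^7=-19
mov [0], ecx → M[0]=9
edi=-(-19)=19
halt.

9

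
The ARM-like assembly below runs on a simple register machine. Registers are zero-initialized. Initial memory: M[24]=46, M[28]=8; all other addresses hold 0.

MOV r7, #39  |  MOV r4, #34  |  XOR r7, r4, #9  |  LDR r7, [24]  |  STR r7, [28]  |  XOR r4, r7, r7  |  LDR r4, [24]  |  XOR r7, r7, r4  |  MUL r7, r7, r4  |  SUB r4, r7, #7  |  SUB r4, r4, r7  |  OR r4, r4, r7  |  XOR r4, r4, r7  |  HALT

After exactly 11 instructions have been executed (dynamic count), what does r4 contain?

-7

after MOV r7, #39: r7=39
after MOV r4, #34: r4=34
after XOR r7, r4, #9: r7=34^9=43
after LDR r7, [24]: r7=M[24]=46
STR r7, [28] → M[28]=46
after XOR r4, r7, r7: r4=46^46=0
after LDR r4, [24]: r4=M[24]=46
after XOR r7, r7, r4: r7=46^46=0
after MUL r7, r7, r4: r7=0*46=0
after SUB r4, r7, #7: r4=0-7=-7
after SUB r4, r4, r7: r4=(-7)-0=-7
After step 11: r4 = -7.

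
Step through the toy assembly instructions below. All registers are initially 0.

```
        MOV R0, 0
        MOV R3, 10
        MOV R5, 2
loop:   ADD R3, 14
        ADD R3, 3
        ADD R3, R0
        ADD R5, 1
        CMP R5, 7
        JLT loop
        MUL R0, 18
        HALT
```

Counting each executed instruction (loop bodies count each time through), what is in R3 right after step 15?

MOV R0, 0 → R0=0
MOV R3, 10 → R3=10
MOV R5, 2 → R5=2
ADD R3, 14 → R3=10+14=24
ADD R3, 3 → R3=24+3=27
ADD R3, R0 → R3=27+0=27
ADD R5, 1 → R5=2+1=3
CMP R5, 7  (cmp 3,7)
JLT loop: taken
ADD R3, 14 → R3=27+14=41
ADD R3, 3 → R3=41+3=44
ADD R3, R0 → R3=44+0=44
ADD R5, 1 → R5=3+1=4
CMP R5, 7  (cmp 4,7)
JLT loop: taken
After step 15: R3 = 44.

44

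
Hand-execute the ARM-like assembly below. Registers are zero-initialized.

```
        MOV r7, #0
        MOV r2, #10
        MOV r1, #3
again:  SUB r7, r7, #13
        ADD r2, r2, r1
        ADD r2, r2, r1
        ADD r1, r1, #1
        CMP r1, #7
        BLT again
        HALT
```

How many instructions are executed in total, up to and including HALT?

after MOV r7, #0: r7=0
after MOV r2, #10: r2=10
after MOV r1, #3: r1=3
after SUB r7, r7, #13: r7=0-13=-13
after ADD r2, r2, r1: r2=10+3=13
after ADD r2, r2, r1: r2=13+3=16
after ADD r1, r1, #1: r1=3+1=4
CMP r1, #7  (cmp 4,7)
BLT again: taken
after SUB r7, r7, #13: r7=(-13)-13=-26
after ADD r2, r2, r1: r2=16+4=20
after ADD r2, r2, r1: r2=20+4=24
after ADD r1, r1, #1: r1=4+1=5
CMP r1, #7  (cmp 5,7)
BLT again: taken
after SUB r7, r7, #13: r7=(-26)-13=-39
after ADD r2, r2, r1: r2=24+5=29
after ADD r2, r2, r1: r2=29+5=34
after ADD r1, r1, #1: r1=5+1=6
CMP r1, #7  (cmp 6,7)
BLT again: taken
after SUB r7, r7, #13: r7=(-39)-13=-52
after ADD r2, r2, r1: r2=34+6=40
after ADD r2, r2, r1: r2=40+6=46
after ADD r1, r1, #1: r1=6+1=7
CMP r1, #7  (cmp 7,7)
BLT again: not taken
halt.
Total executed instructions: 28.

28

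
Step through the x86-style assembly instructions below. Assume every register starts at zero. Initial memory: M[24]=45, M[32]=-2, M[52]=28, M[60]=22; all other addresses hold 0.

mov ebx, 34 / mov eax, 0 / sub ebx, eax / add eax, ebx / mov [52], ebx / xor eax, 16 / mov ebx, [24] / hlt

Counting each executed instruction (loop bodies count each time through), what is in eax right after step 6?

50

mov ebx, 34 → ebx=34
mov eax, 0 → eax=0
sub ebx, eax → ebx=34-0=34
add eax, ebx → eax=0+34=34
mov [52], ebx → M[52]=34
xor eax, 16 → eax=34^16=50
After step 6: eax = 50.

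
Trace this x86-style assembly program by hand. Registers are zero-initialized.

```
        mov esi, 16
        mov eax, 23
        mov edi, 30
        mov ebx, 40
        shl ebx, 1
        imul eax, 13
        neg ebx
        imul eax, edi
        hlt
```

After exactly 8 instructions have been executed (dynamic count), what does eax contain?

mov esi, 16 → esi=16
mov eax, 23 → eax=23
mov edi, 30 → edi=30
mov ebx, 40 → ebx=40
shl ebx, 1 → ebx=40<<1=80
imul eax, 13 → eax=23*13=299
neg ebx → ebx=-(80)=-80
imul eax, edi → eax=299*30=8970
After step 8: eax = 8970.

8970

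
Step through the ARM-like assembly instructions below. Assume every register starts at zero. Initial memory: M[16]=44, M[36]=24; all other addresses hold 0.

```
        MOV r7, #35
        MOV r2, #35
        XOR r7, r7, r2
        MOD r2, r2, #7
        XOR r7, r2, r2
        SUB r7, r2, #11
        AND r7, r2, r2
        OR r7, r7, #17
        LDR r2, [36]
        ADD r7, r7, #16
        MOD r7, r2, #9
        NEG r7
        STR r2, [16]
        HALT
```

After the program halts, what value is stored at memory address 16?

24

after MOV r7, #35: r7=35
after MOV r2, #35: r2=35
after XOR r7, r7, r2: r7=35^35=0
after MOD r2, r2, #7: r2=35%7=0
after XOR r7, r2, r2: r7=0^0=0
after SUB r7, r2, #11: r7=0-11=-11
after AND r7, r2, r2: r7=0&0=0
after OR r7, r7, #17: r7=0|17=17
after LDR r2, [36]: r2=M[36]=24
after ADD r7, r7, #16: r7=17+16=33
after MOD r7, r2, #9: r7=24%9=6
after NEG r7: r7=-(6)=-6
STR r2, [16] → M[16]=24
halt.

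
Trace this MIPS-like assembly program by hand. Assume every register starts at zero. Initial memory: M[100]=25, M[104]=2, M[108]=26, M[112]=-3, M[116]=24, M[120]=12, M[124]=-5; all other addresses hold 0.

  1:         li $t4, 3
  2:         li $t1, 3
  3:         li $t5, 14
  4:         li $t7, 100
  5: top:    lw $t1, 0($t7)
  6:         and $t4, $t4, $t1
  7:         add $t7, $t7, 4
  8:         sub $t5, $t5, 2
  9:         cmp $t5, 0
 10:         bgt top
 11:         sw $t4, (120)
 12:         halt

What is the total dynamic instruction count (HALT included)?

48

after li $t4, 3: $t4=3
after li $t1, 3: $t1=3
after li $t5, 14: $t5=14
after li $t7, 100: $t7=100
after lw $t1, 0($t7): $t1=M[100]=25
after and $t4, $t4, $t1: $t4=3&25=1
after add $t7, $t7, 4: $t7=100+4=104
after sub $t5, $t5, 2: $t5=14-2=12
cmp $t5, 0  (cmp 12,0)
bgt top: taken
after lw $t1, 0($t7): $t1=M[104]=2
after and $t4, $t4, $t1: $t4=1&2=0
after add $t7, $t7, 4: $t7=104+4=108
after sub $t5, $t5, 2: $t5=12-2=10
cmp $t5, 0  (cmp 10,0)
bgt top: taken
after lw $t1, 0($t7): $t1=M[108]=26
after and $t4, $t4, $t1: $t4=0&26=0
after add $t7, $t7, 4: $t7=108+4=112
after sub $t5, $t5, 2: $t5=10-2=8
cmp $t5, 0  (cmp 8,0)
bgt top: taken
after lw $t1, 0($t7): $t1=M[112]=-3
after and $t4, $t4, $t1: $t4=0&(-3)=0
after add $t7, $t7, 4: $t7=112+4=116
after sub $t5, $t5, 2: $t5=8-2=6
cmp $t5, 0  (cmp 6,0)
bgt top: taken
after lw $t1, 0($t7): $t1=M[116]=24
after and $t4, $t4, $t1: $t4=0&24=0
after add $t7, $t7, 4: $t7=116+4=120
after sub $t5, $t5, 2: $t5=6-2=4
cmp $t5, 0  (cmp 4,0)
bgt top: taken
after lw $t1, 0($t7): $t1=M[120]=12
after and $t4, $t4, $t1: $t4=0&12=0
after add $t7, $t7, 4: $t7=120+4=124
after sub $t5, $t5, 2: $t5=4-2=2
cmp $t5, 0  (cmp 2,0)
bgt top: taken
after lw $t1, 0($t7): $t1=M[124]=-5
after and $t4, $t4, $t1: $t4=0&(-5)=0
after add $t7, $t7, 4: $t7=124+4=128
after sub $t5, $t5, 2: $t5=2-2=0
cmp $t5, 0  (cmp 0,0)
bgt top: not taken
sw $t4, (120) → M[120]=0
halt.
Total executed instructions: 48.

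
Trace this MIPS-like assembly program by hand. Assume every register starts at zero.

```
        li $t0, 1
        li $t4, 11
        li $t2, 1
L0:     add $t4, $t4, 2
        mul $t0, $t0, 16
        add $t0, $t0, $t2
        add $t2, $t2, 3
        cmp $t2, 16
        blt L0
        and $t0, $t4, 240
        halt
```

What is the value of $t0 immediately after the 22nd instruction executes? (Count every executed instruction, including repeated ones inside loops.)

after li $t0, 1: $t0=1
after li $t4, 11: $t4=11
after li $t2, 1: $t2=1
after add $t4, $t4, 2: $t4=11+2=13
after mul $t0, $t0, 16: $t0=1*16=16
after add $t0, $t0, $t2: $t0=16+1=17
after add $t2, $t2, 3: $t2=1+3=4
cmp $t2, 16  (cmp 4,16)
blt L0: taken
after add $t4, $t4, 2: $t4=13+2=15
after mul $t0, $t0, 16: $t0=17*16=272
after add $t0, $t0, $t2: $t0=272+4=276
after add $t2, $t2, 3: $t2=4+3=7
cmp $t2, 16  (cmp 7,16)
blt L0: taken
after add $t4, $t4, 2: $t4=15+2=17
after mul $t0, $t0, 16: $t0=276*16=4416
after add $t0, $t0, $t2: $t0=4416+7=4423
after add $t2, $t2, 3: $t2=7+3=10
cmp $t2, 16  (cmp 10,16)
blt L0: taken
after add $t4, $t4, 2: $t4=17+2=19
After step 22: $t0 = 4423.

4423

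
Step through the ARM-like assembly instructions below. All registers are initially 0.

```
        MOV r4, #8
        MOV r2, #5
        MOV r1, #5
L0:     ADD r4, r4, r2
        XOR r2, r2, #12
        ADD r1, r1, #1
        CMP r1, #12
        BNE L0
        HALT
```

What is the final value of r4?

r4=8
r2=5
r1=5
r4=8+5=13
r2=5^12=9
r1=5+1=6
CMP r1, #12  (cmp 6,12)
BNE L0: taken
r4=13+9=22
r2=9^12=5
r1=6+1=7
CMP r1, #12  (cmp 7,12)
BNE L0: taken
r4=22+5=27
r2=5^12=9
r1=7+1=8
CMP r1, #12  (cmp 8,12)
BNE L0: taken
r4=27+9=36
r2=9^12=5
r1=8+1=9
CMP r1, #12  (cmp 9,12)
BNE L0: taken
r4=36+5=41
r2=5^12=9
r1=9+1=10
CMP r1, #12  (cmp 10,12)
BNE L0: taken
r4=41+9=50
r2=9^12=5
r1=10+1=11
CMP r1, #12  (cmp 11,12)
BNE L0: taken
r4=50+5=55
r2=5^12=9
r1=11+1=12
CMP r1, #12  (cmp 12,12)
BNE L0: not taken
halt.

55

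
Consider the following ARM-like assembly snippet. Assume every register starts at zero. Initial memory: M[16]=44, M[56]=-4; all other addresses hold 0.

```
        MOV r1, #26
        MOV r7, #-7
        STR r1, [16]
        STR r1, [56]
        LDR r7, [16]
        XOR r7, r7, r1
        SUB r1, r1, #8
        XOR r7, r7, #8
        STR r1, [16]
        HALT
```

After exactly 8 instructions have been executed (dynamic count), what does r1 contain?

after MOV r1, #26: r1=26
after MOV r7, #-7: r7=-7
STR r1, [16] → M[16]=26
STR r1, [56] → M[56]=26
after LDR r7, [16]: r7=M[16]=26
after XOR r7, r7, r1: r7=26^26=0
after SUB r1, r1, #8: r1=26-8=18
after XOR r7, r7, #8: r7=0^8=8
After step 8: r1 = 18.

18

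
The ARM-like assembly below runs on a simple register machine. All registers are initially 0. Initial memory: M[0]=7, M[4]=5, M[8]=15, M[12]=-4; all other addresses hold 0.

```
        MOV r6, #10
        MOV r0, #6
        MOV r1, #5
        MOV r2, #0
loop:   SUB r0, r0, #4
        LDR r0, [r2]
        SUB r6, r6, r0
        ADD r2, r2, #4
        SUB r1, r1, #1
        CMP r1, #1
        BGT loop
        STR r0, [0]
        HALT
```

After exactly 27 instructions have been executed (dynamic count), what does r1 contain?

2

r6=10
r0=6
r1=5
r2=0
r0=6-4=2
r0=M[0]=7
r6=10-7=3
r2=0+4=4
r1=5-1=4
CMP r1, #1  (cmp 4,1)
BGT loop: taken
r0=7-4=3
r0=M[4]=5
r6=3-5=-2
r2=4+4=8
r1=4-1=3
CMP r1, #1  (cmp 3,1)
BGT loop: taken
r0=5-4=1
r0=M[8]=15
r6=(-2)-15=-17
r2=8+4=12
r1=3-1=2
CMP r1, #1  (cmp 2,1)
BGT loop: taken
r0=15-4=11
r0=M[12]=-4
After step 27: r1 = 2.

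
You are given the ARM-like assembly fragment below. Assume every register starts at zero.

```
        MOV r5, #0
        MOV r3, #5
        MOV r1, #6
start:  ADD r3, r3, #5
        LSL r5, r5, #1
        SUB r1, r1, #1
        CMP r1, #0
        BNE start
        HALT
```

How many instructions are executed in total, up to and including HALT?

r5=0
r3=5
r1=6
r3=5+5=10
r5=0<<1=0
r1=6-1=5
CMP r1, #0  (cmp 5,0)
BNE start: taken
r3=10+5=15
r5=0<<1=0
r1=5-1=4
CMP r1, #0  (cmp 4,0)
BNE start: taken
r3=15+5=20
r5=0<<1=0
r1=4-1=3
CMP r1, #0  (cmp 3,0)
BNE start: taken
r3=20+5=25
r5=0<<1=0
r1=3-1=2
CMP r1, #0  (cmp 2,0)
BNE start: taken
r3=25+5=30
r5=0<<1=0
r1=2-1=1
CMP r1, #0  (cmp 1,0)
BNE start: taken
r3=30+5=35
r5=0<<1=0
r1=1-1=0
CMP r1, #0  (cmp 0,0)
BNE start: not taken
halt.
Total executed instructions: 34.

34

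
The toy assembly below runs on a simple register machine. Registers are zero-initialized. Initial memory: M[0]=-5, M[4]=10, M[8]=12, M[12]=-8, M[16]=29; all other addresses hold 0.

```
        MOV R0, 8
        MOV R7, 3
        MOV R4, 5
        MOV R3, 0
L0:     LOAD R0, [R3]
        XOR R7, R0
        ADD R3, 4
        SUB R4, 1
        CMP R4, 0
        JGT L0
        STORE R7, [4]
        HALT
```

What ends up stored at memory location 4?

after MOV R0, 8: R0=8
after MOV R7, 3: R7=3
after MOV R4, 5: R4=5
after MOV R3, 0: R3=0
after LOAD R0, [R3]: R0=M[0]=-5
after XOR R7, R0: R7=3^(-5)=-8
after ADD R3, 4: R3=0+4=4
after SUB R4, 1: R4=5-1=4
CMP R4, 0  (cmp 4,0)
JGT L0: taken
after LOAD R0, [R3]: R0=M[4]=10
after XOR R7, R0: R7=(-8)^10=-14
after ADD R3, 4: R3=4+4=8
after SUB R4, 1: R4=4-1=3
CMP R4, 0  (cmp 3,0)
JGT L0: taken
after LOAD R0, [R3]: R0=M[8]=12
after XOR R7, R0: R7=(-14)^12=-2
after ADD R3, 4: R3=8+4=12
after SUB R4, 1: R4=3-1=2
CMP R4, 0  (cmp 2,0)
JGT L0: taken
after LOAD R0, [R3]: R0=M[12]=-8
after XOR R7, R0: R7=(-2)^(-8)=6
after ADD R3, 4: R3=12+4=16
after SUB R4, 1: R4=2-1=1
CMP R4, 0  (cmp 1,0)
JGT L0: taken
after LOAD R0, [R3]: R0=M[16]=29
after XOR R7, R0: R7=6^29=27
after ADD R3, 4: R3=16+4=20
after SUB R4, 1: R4=1-1=0
CMP R4, 0  (cmp 0,0)
JGT L0: not taken
STORE R7, [4] → M[4]=27
halt.

27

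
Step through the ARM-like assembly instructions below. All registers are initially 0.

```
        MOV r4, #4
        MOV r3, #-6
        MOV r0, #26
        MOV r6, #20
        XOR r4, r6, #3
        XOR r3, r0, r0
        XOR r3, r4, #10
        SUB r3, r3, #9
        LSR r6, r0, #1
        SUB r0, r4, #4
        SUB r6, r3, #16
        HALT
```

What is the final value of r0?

MOV r4, #4 → r4=4
MOV r3, #-6 → r3=-6
MOV r0, #26 → r0=26
MOV r6, #20 → r6=20
XOR r4, r6, #3 → r4=20^3=23
XOR r3, r0, r0 → r3=26^26=0
XOR r3, r4, #10 → r3=23^10=29
SUB r3, r3, #9 → r3=29-9=20
LSR r6, r0, #1 → r6=26>>1=13
SUB r0, r4, #4 → r0=23-4=19
SUB r6, r3, #16 → r6=20-16=4
halt.

19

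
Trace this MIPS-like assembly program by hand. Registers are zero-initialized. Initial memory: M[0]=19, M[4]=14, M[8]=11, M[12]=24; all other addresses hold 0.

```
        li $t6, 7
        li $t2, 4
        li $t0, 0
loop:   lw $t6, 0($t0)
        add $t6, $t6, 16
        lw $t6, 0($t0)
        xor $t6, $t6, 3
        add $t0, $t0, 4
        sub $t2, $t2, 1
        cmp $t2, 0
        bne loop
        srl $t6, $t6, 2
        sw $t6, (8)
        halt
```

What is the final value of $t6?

li $t6, 7 → $t6=7
li $t2, 4 → $t2=4
li $t0, 0 → $t0=0
lw $t6, 0($t0) → $t6=M[0]=19
add $t6, $t6, 16 → $t6=19+16=35
lw $t6, 0($t0) → $t6=M[0]=19
xor $t6, $t6, 3 → $t6=19^3=16
add $t0, $t0, 4 → $t0=0+4=4
sub $t2, $t2, 1 → $t2=4-1=3
cmp $t2, 0  (cmp 3,0)
bne loop: taken
lw $t6, 0($t0) → $t6=M[4]=14
add $t6, $t6, 16 → $t6=14+16=30
lw $t6, 0($t0) → $t6=M[4]=14
xor $t6, $t6, 3 → $t6=14^3=13
add $t0, $t0, 4 → $t0=4+4=8
sub $t2, $t2, 1 → $t2=3-1=2
cmp $t2, 0  (cmp 2,0)
bne loop: taken
lw $t6, 0($t0) → $t6=M[8]=11
add $t6, $t6, 16 → $t6=11+16=27
lw $t6, 0($t0) → $t6=M[8]=11
xor $t6, $t6, 3 → $t6=11^3=8
add $t0, $t0, 4 → $t0=8+4=12
sub $t2, $t2, 1 → $t2=2-1=1
cmp $t2, 0  (cmp 1,0)
bne loop: taken
lw $t6, 0($t0) → $t6=M[12]=24
add $t6, $t6, 16 → $t6=24+16=40
lw $t6, 0($t0) → $t6=M[12]=24
xor $t6, $t6, 3 → $t6=24^3=27
add $t0, $t0, 4 → $t0=12+4=16
sub $t2, $t2, 1 → $t2=1-1=0
cmp $t2, 0  (cmp 0,0)
bne loop: not taken
srl $t6, $t6, 2 → $t6=27>>2=6
sw $t6, (8) → M[8]=6
halt.

6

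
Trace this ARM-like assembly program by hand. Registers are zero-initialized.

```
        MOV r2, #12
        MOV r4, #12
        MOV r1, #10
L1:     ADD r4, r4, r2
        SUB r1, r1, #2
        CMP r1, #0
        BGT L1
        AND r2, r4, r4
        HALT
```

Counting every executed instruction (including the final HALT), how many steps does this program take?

25

MOV r2, #12 → r2=12
MOV r4, #12 → r4=12
MOV r1, #10 → r1=10
ADD r4, r4, r2 → r4=12+12=24
SUB r1, r1, #2 → r1=10-2=8
CMP r1, #0  (cmp 8,0)
BGT L1: taken
ADD r4, r4, r2 → r4=24+12=36
SUB r1, r1, #2 → r1=8-2=6
CMP r1, #0  (cmp 6,0)
BGT L1: taken
ADD r4, r4, r2 → r4=36+12=48
SUB r1, r1, #2 → r1=6-2=4
CMP r1, #0  (cmp 4,0)
BGT L1: taken
ADD r4, r4, r2 → r4=48+12=60
SUB r1, r1, #2 → r1=4-2=2
CMP r1, #0  (cmp 2,0)
BGT L1: taken
ADD r4, r4, r2 → r4=60+12=72
SUB r1, r1, #2 → r1=2-2=0
CMP r1, #0  (cmp 0,0)
BGT L1: not taken
AND r2, r4, r4 → r2=72&72=72
halt.
Total executed instructions: 25.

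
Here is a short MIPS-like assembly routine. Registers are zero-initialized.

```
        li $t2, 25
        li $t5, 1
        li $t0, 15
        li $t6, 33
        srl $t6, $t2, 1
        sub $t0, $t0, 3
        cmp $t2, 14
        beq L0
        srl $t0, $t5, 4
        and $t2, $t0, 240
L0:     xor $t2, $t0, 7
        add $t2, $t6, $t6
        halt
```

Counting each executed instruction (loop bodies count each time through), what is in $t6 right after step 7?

after li $t2, 25: $t2=25
after li $t5, 1: $t5=1
after li $t0, 15: $t0=15
after li $t6, 33: $t6=33
after srl $t6, $t2, 1: $t6=25>>1=12
after sub $t0, $t0, 3: $t0=15-3=12
cmp $t2, 14  (cmp 25,14)
After step 7: $t6 = 12.

12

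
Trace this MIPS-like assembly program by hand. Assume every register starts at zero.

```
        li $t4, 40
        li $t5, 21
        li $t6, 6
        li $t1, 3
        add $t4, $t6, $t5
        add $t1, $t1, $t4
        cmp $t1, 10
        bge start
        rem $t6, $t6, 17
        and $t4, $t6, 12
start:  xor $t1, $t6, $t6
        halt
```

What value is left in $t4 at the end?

after li $t4, 40: $t4=40
after li $t5, 21: $t5=21
after li $t6, 6: $t6=6
after li $t1, 3: $t1=3
after add $t4, $t6, $t5: $t4=6+21=27
after add $t1, $t1, $t4: $t1=3+27=30
cmp $t1, 10  (cmp 30,10)
bge start: taken
after xor $t1, $t6, $t6: $t1=6^6=0
halt.

27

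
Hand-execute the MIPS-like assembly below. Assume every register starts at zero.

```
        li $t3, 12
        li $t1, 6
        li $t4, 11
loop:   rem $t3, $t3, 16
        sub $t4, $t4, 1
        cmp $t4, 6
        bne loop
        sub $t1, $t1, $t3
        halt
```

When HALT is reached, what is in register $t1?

$t3=12
$t1=6
$t4=11
$t3=12%16=12
$t4=11-1=10
cmp $t4, 6  (cmp 10,6)
bne loop: taken
$t3=12%16=12
$t4=10-1=9
cmp $t4, 6  (cmp 9,6)
bne loop: taken
$t3=12%16=12
$t4=9-1=8
cmp $t4, 6  (cmp 8,6)
bne loop: taken
$t3=12%16=12
$t4=8-1=7
cmp $t4, 6  (cmp 7,6)
bne loop: taken
$t3=12%16=12
$t4=7-1=6
cmp $t4, 6  (cmp 6,6)
bne loop: not taken
$t1=6-12=-6
halt.

-6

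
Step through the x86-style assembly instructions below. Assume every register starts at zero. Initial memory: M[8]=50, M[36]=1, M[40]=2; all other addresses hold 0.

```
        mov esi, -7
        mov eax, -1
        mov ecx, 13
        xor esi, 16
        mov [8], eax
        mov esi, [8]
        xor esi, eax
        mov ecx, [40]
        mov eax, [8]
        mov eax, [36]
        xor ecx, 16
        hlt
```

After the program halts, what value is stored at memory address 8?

-1

esi=-7
eax=-1
ecx=13
esi=(-7)^16=-23
mov [8], eax → M[8]=-1
esi=M[8]=-1
esi=(-1)^(-1)=0
ecx=M[40]=2
eax=M[8]=-1
eax=M[36]=1
ecx=2^16=18
halt.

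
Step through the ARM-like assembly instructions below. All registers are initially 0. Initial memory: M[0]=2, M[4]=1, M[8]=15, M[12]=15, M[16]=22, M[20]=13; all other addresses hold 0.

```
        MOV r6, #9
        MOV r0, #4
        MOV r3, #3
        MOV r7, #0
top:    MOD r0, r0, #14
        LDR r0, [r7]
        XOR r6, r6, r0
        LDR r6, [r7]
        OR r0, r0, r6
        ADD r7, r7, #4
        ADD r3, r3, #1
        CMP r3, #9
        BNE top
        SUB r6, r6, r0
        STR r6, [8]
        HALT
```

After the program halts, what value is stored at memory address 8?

0

r6=9
r0=4
r3=3
r7=0
r0=4%14=4
r0=M[0]=2
r6=9^2=11
r6=M[0]=2
r0=2|2=2
r7=0+4=4
r3=3+1=4
CMP r3, #9  (cmp 4,9)
BNE top: taken
r0=2%14=2
r0=M[4]=1
r6=2^1=3
r6=M[4]=1
r0=1|1=1
r7=4+4=8
r3=4+1=5
CMP r3, #9  (cmp 5,9)
BNE top: taken
r0=1%14=1
r0=M[8]=15
r6=1^15=14
r6=M[8]=15
r0=15|15=15
r7=8+4=12
r3=5+1=6
CMP r3, #9  (cmp 6,9)
BNE top: taken
r0=15%14=1
r0=M[12]=15
r6=15^15=0
r6=M[12]=15
r0=15|15=15
r7=12+4=16
r3=6+1=7
CMP r3, #9  (cmp 7,9)
BNE top: taken
r0=15%14=1
r0=M[16]=22
r6=15^22=25
r6=M[16]=22
r0=22|22=22
r7=16+4=20
r3=7+1=8
CMP r3, #9  (cmp 8,9)
BNE top: taken
r0=22%14=8
r0=M[20]=13
r6=22^13=27
r6=M[20]=13
r0=13|13=13
r7=20+4=24
r3=8+1=9
CMP r3, #9  (cmp 9,9)
BNE top: not taken
r6=13-13=0
STR r6, [8] → M[8]=0
halt.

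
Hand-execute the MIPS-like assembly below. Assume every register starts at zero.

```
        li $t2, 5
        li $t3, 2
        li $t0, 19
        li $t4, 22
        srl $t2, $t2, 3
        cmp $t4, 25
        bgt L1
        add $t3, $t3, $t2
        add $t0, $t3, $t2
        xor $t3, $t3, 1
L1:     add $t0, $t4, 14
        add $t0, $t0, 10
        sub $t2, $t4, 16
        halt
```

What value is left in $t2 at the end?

after li $t2, 5: $t2=5
after li $t3, 2: $t3=2
after li $t0, 19: $t0=19
after li $t4, 22: $t4=22
after srl $t2, $t2, 3: $t2=5>>3=0
cmp $t4, 25  (cmp 22,25)
bgt L1: not taken
after add $t3, $t3, $t2: $t3=2+0=2
after add $t0, $t3, $t2: $t0=2+0=2
after xor $t3, $t3, 1: $t3=2^1=3
after add $t0, $t4, 14: $t0=22+14=36
after add $t0, $t0, 10: $t0=36+10=46
after sub $t2, $t4, 16: $t2=22-16=6
halt.

6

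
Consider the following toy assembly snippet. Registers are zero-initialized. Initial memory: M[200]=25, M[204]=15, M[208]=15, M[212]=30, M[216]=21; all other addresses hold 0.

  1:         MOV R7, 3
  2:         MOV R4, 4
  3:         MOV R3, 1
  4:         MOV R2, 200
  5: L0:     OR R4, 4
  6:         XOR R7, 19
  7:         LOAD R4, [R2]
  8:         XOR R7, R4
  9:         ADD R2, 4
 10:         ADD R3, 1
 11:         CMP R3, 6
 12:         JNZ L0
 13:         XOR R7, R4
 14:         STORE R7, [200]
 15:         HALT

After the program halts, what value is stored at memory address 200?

MOV R7, 3 → R7=3
MOV R4, 4 → R4=4
MOV R3, 1 → R3=1
MOV R2, 200 → R2=200
OR R4, 4 → R4=4|4=4
XOR R7, 19 → R7=3^19=16
LOAD R4, [R2] → R4=M[200]=25
XOR R7, R4 → R7=16^25=9
ADD R2, 4 → R2=200+4=204
ADD R3, 1 → R3=1+1=2
CMP R3, 6  (cmp 2,6)
JNZ L0: taken
OR R4, 4 → R4=25|4=29
XOR R7, 19 → R7=9^19=26
LOAD R4, [R2] → R4=M[204]=15
XOR R7, R4 → R7=26^15=21
ADD R2, 4 → R2=204+4=208
ADD R3, 1 → R3=2+1=3
CMP R3, 6  (cmp 3,6)
JNZ L0: taken
OR R4, 4 → R4=15|4=15
XOR R7, 19 → R7=21^19=6
LOAD R4, [R2] → R4=M[208]=15
XOR R7, R4 → R7=6^15=9
ADD R2, 4 → R2=208+4=212
ADD R3, 1 → R3=3+1=4
CMP R3, 6  (cmp 4,6)
JNZ L0: taken
OR R4, 4 → R4=15|4=15
XOR R7, 19 → R7=9^19=26
LOAD R4, [R2] → R4=M[212]=30
XOR R7, R4 → R7=26^30=4
ADD R2, 4 → R2=212+4=216
ADD R3, 1 → R3=4+1=5
CMP R3, 6  (cmp 5,6)
JNZ L0: taken
OR R4, 4 → R4=30|4=30
XOR R7, 19 → R7=4^19=23
LOAD R4, [R2] → R4=M[216]=21
XOR R7, R4 → R7=23^21=2
ADD R2, 4 → R2=216+4=220
ADD R3, 1 → R3=5+1=6
CMP R3, 6  (cmp 6,6)
JNZ L0: not taken
XOR R7, R4 → R7=2^21=23
STORE R7, [200] → M[200]=23
halt.

23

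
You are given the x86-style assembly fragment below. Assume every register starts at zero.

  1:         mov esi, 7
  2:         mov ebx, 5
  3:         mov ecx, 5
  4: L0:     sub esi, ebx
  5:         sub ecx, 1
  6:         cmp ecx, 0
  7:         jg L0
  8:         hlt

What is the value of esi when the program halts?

after mov esi, 7: esi=7
after mov ebx, 5: ebx=5
after mov ecx, 5: ecx=5
after sub esi, ebx: esi=7-5=2
after sub ecx, 1: ecx=5-1=4
cmp ecx, 0  (cmp 4,0)
jg L0: taken
after sub esi, ebx: esi=2-5=-3
after sub ecx, 1: ecx=4-1=3
cmp ecx, 0  (cmp 3,0)
jg L0: taken
after sub esi, ebx: esi=(-3)-5=-8
after sub ecx, 1: ecx=3-1=2
cmp ecx, 0  (cmp 2,0)
jg L0: taken
after sub esi, ebx: esi=(-8)-5=-13
after sub ecx, 1: ecx=2-1=1
cmp ecx, 0  (cmp 1,0)
jg L0: taken
after sub esi, ebx: esi=(-13)-5=-18
after sub ecx, 1: ecx=1-1=0
cmp ecx, 0  (cmp 0,0)
jg L0: not taken
halt.

-18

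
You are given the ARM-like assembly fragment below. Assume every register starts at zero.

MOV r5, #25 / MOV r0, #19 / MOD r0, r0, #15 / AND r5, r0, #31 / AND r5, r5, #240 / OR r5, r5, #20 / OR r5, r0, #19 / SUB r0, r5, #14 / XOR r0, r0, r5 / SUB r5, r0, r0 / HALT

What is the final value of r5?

r5=25
r0=19
r0=19%15=4
r5=4&31=4
r5=4&240=0
r5=0|20=20
r5=4|19=23
r0=23-14=9
r0=9^23=30
r5=30-30=0
halt.

0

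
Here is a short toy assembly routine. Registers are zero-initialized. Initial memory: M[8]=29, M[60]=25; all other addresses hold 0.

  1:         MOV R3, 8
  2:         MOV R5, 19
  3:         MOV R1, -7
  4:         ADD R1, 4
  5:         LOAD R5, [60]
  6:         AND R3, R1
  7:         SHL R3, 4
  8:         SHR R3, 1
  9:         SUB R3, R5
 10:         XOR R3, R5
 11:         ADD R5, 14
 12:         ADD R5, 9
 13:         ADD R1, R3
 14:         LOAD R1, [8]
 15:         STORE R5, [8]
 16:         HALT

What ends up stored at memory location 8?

48

MOV R3, 8 → R3=8
MOV R5, 19 → R5=19
MOV R1, -7 → R1=-7
ADD R1, 4 → R1=(-7)+4=-3
LOAD R5, [60] → R5=M[60]=25
AND R3, R1 → R3=8&(-3)=8
SHL R3, 4 → R3=8<<4=128
SHR R3, 1 → R3=128>>1=64
SUB R3, R5 → R3=64-25=39
XOR R3, R5 → R3=39^25=62
ADD R5, 14 → R5=25+14=39
ADD R5, 9 → R5=39+9=48
ADD R1, R3 → R1=(-3)+62=59
LOAD R1, [8] → R1=M[8]=29
STORE R5, [8] → M[8]=48
halt.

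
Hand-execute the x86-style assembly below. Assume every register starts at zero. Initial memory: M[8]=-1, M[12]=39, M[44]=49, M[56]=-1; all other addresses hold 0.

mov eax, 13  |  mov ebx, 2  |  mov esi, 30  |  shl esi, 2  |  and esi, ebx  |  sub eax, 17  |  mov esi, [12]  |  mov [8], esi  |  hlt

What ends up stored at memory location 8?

39

mov eax, 13 → eax=13
mov ebx, 2 → ebx=2
mov esi, 30 → esi=30
shl esi, 2 → esi=30<<2=120
and esi, ebx → esi=120&2=0
sub eax, 17 → eax=13-17=-4
mov esi, [12] → esi=M[12]=39
mov [8], esi → M[8]=39
halt.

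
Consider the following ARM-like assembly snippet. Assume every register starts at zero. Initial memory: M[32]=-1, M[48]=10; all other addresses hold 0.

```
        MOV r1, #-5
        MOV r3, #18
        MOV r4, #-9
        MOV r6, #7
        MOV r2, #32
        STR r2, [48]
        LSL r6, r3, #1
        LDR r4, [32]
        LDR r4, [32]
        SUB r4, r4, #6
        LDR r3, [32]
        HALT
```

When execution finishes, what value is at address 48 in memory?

MOV r1, #-5 → r1=-5
MOV r3, #18 → r3=18
MOV r4, #-9 → r4=-9
MOV r6, #7 → r6=7
MOV r2, #32 → r2=32
STR r2, [48] → M[48]=32
LSL r6, r3, #1 → r6=18<<1=36
LDR r4, [32] → r4=M[32]=-1
LDR r4, [32] → r4=M[32]=-1
SUB r4, r4, #6 → r4=(-1)-6=-7
LDR r3, [32] → r3=M[32]=-1
halt.

32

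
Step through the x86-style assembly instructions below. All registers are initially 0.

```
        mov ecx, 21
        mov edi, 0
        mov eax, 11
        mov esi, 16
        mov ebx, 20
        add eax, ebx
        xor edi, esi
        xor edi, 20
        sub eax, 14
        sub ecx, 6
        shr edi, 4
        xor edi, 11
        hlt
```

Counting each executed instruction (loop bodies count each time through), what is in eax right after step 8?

31

mov ecx, 21 → ecx=21
mov edi, 0 → edi=0
mov eax, 11 → eax=11
mov esi, 16 → esi=16
mov ebx, 20 → ebx=20
add eax, ebx → eax=11+20=31
xor edi, esi → edi=0^16=16
xor edi, 20 → edi=16^20=4
After step 8: eax = 31.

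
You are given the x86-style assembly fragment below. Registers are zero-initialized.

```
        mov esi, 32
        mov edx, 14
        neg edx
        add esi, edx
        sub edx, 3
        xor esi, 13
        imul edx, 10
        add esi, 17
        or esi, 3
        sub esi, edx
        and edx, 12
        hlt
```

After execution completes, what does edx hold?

esi=32
edx=14
edx=-(14)=-14
esi=32+(-14)=18
edx=(-14)-3=-17
esi=18^13=31
edx=(-17)*10=-170
esi=31+17=48
esi=48|3=51
esi=51-(-170)=221
edx=(-170)&12=4
halt.

4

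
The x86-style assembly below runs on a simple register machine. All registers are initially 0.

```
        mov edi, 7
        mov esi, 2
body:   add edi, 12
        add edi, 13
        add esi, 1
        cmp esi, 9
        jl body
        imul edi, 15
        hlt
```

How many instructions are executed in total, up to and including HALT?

after mov edi, 7: edi=7
after mov esi, 2: esi=2
after add edi, 12: edi=7+12=19
after add edi, 13: edi=19+13=32
after add esi, 1: esi=2+1=3
cmp esi, 9  (cmp 3,9)
jl body: taken
after add edi, 12: edi=32+12=44
after add edi, 13: edi=44+13=57
after add esi, 1: esi=3+1=4
cmp esi, 9  (cmp 4,9)
jl body: taken
after add edi, 12: edi=57+12=69
after add edi, 13: edi=69+13=82
after add esi, 1: esi=4+1=5
cmp esi, 9  (cmp 5,9)
jl body: taken
after add edi, 12: edi=82+12=94
after add edi, 13: edi=94+13=107
after add esi, 1: esi=5+1=6
cmp esi, 9  (cmp 6,9)
jl body: taken
after add edi, 12: edi=107+12=119
after add edi, 13: edi=119+13=132
after add esi, 1: esi=6+1=7
cmp esi, 9  (cmp 7,9)
jl body: taken
after add edi, 12: edi=132+12=144
after add edi, 13: edi=144+13=157
after add esi, 1: esi=7+1=8
cmp esi, 9  (cmp 8,9)
jl body: taken
after add edi, 12: edi=157+12=169
after add edi, 13: edi=169+13=182
after add esi, 1: esi=8+1=9
cmp esi, 9  (cmp 9,9)
jl body: not taken
after imul edi, 15: edi=182*15=2730
halt.
Total executed instructions: 39.

39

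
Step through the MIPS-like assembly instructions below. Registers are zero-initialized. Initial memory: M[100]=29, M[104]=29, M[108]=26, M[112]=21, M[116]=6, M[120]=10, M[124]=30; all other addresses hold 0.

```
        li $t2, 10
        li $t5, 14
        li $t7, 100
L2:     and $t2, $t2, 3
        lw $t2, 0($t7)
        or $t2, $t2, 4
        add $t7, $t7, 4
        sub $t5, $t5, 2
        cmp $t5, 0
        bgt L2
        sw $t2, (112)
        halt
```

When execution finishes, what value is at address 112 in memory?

$t2=10
$t5=14
$t7=100
$t2=10&3=2
$t2=M[100]=29
$t2=29|4=29
$t7=100+4=104
$t5=14-2=12
cmp $t5, 0  (cmp 12,0)
bgt L2: taken
$t2=29&3=1
$t2=M[104]=29
$t2=29|4=29
$t7=104+4=108
$t5=12-2=10
cmp $t5, 0  (cmp 10,0)
bgt L2: taken
$t2=29&3=1
$t2=M[108]=26
$t2=26|4=30
$t7=108+4=112
$t5=10-2=8
cmp $t5, 0  (cmp 8,0)
bgt L2: taken
$t2=30&3=2
$t2=M[112]=21
$t2=21|4=21
$t7=112+4=116
$t5=8-2=6
cmp $t5, 0  (cmp 6,0)
bgt L2: taken
$t2=21&3=1
$t2=M[116]=6
$t2=6|4=6
$t7=116+4=120
$t5=6-2=4
cmp $t5, 0  (cmp 4,0)
bgt L2: taken
$t2=6&3=2
$t2=M[120]=10
$t2=10|4=14
$t7=120+4=124
$t5=4-2=2
cmp $t5, 0  (cmp 2,0)
bgt L2: taken
$t2=14&3=2
$t2=M[124]=30
$t2=30|4=30
$t7=124+4=128
$t5=2-2=0
cmp $t5, 0  (cmp 0,0)
bgt L2: not taken
sw $t2, (112) → M[112]=30
halt.

30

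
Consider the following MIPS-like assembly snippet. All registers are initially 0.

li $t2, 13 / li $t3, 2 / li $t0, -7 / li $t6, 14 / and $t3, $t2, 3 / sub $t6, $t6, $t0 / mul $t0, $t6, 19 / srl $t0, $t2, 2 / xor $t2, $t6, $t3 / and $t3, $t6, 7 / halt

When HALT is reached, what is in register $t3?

5

li $t2, 13 → $t2=13
li $t3, 2 → $t3=2
li $t0, -7 → $t0=-7
li $t6, 14 → $t6=14
and $t3, $t2, 3 → $t3=13&3=1
sub $t6, $t6, $t0 → $t6=14-(-7)=21
mul $t0, $t6, 19 → $t0=21*19=399
srl $t0, $t2, 2 → $t0=13>>2=3
xor $t2, $t6, $t3 → $t2=21^1=20
and $t3, $t6, 7 → $t3=21&7=5
halt.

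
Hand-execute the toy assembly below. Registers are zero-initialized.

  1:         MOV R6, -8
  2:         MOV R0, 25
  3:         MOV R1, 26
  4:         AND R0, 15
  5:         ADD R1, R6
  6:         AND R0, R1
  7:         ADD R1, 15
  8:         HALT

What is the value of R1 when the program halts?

MOV R6, -8 → R6=-8
MOV R0, 25 → R0=25
MOV R1, 26 → R1=26
AND R0, 15 → R0=25&15=9
ADD R1, R6 → R1=26+(-8)=18
AND R0, R1 → R0=9&18=0
ADD R1, 15 → R1=18+15=33
halt.

33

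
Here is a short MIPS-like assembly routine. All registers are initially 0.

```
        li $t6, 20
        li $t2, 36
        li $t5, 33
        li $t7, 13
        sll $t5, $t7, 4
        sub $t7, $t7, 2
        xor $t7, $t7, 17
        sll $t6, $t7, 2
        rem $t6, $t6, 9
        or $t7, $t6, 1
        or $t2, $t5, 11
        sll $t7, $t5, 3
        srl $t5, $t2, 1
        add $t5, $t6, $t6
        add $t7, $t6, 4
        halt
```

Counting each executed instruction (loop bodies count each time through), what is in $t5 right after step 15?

10

li $t6, 20 → $t6=20
li $t2, 36 → $t2=36
li $t5, 33 → $t5=33
li $t7, 13 → $t7=13
sll $t5, $t7, 4 → $t5=13<<4=208
sub $t7, $t7, 2 → $t7=13-2=11
xor $t7, $t7, 17 → $t7=11^17=26
sll $t6, $t7, 2 → $t6=26<<2=104
rem $t6, $t6, 9 → $t6=104%9=5
or $t7, $t6, 1 → $t7=5|1=5
or $t2, $t5, 11 → $t2=208|11=219
sll $t7, $t5, 3 → $t7=208<<3=1664
srl $t5, $t2, 1 → $t5=219>>1=109
add $t5, $t6, $t6 → $t5=5+5=10
add $t7, $t6, 4 → $t7=5+4=9
After step 15: $t5 = 10.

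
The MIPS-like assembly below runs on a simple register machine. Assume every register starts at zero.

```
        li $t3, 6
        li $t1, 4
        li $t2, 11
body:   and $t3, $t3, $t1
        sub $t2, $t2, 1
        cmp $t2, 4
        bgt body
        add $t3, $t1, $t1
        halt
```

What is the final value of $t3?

after li $t3, 6: $t3=6
after li $t1, 4: $t1=4
after li $t2, 11: $t2=11
after and $t3, $t3, $t1: $t3=6&4=4
after sub $t2, $t2, 1: $t2=11-1=10
cmp $t2, 4  (cmp 10,4)
bgt body: taken
after and $t3, $t3, $t1: $t3=4&4=4
after sub $t2, $t2, 1: $t2=10-1=9
cmp $t2, 4  (cmp 9,4)
bgt body: taken
after and $t3, $t3, $t1: $t3=4&4=4
after sub $t2, $t2, 1: $t2=9-1=8
cmp $t2, 4  (cmp 8,4)
bgt body: taken
after and $t3, $t3, $t1: $t3=4&4=4
after sub $t2, $t2, 1: $t2=8-1=7
cmp $t2, 4  (cmp 7,4)
bgt body: taken
after and $t3, $t3, $t1: $t3=4&4=4
after sub $t2, $t2, 1: $t2=7-1=6
cmp $t2, 4  (cmp 6,4)
bgt body: taken
after and $t3, $t3, $t1: $t3=4&4=4
after sub $t2, $t2, 1: $t2=6-1=5
cmp $t2, 4  (cmp 5,4)
bgt body: taken
after and $t3, $t3, $t1: $t3=4&4=4
after sub $t2, $t2, 1: $t2=5-1=4
cmp $t2, 4  (cmp 4,4)
bgt body: not taken
after add $t3, $t1, $t1: $t3=4+4=8
halt.

8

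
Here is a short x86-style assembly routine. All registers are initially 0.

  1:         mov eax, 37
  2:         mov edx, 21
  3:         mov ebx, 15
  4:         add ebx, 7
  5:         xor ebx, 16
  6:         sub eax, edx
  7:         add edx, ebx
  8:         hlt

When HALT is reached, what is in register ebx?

6

eax=37
edx=21
ebx=15
ebx=15+7=22
ebx=22^16=6
eax=37-21=16
edx=21+6=27
halt.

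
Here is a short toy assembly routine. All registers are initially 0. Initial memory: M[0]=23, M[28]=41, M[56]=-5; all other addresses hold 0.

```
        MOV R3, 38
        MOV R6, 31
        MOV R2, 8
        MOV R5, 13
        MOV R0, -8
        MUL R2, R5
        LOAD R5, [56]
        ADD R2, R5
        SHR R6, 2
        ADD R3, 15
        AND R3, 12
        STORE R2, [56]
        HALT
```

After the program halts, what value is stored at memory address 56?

99

R3=38
R6=31
R2=8
R5=13
R0=-8
R2=8*13=104
R5=M[56]=-5
R2=104+(-5)=99
R6=31>>2=7
R3=38+15=53
R3=53&12=4
STORE R2, [56] → M[56]=99
halt.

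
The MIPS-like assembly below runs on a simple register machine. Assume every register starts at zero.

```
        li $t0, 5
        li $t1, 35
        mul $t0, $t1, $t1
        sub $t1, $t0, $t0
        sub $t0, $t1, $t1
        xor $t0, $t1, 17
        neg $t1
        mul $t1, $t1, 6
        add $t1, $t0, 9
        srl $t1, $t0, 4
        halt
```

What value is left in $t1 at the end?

after li $t0, 5: $t0=5
after li $t1, 35: $t1=35
after mul $t0, $t1, $t1: $t0=35*35=1225
after sub $t1, $t0, $t0: $t1=1225-1225=0
after sub $t0, $t1, $t1: $t0=0-0=0
after xor $t0, $t1, 17: $t0=0^17=17
after neg $t1: $t1=-(0)=0
after mul $t1, $t1, 6: $t1=0*6=0
after add $t1, $t0, 9: $t1=17+9=26
after srl $t1, $t0, 4: $t1=17>>4=1
halt.

1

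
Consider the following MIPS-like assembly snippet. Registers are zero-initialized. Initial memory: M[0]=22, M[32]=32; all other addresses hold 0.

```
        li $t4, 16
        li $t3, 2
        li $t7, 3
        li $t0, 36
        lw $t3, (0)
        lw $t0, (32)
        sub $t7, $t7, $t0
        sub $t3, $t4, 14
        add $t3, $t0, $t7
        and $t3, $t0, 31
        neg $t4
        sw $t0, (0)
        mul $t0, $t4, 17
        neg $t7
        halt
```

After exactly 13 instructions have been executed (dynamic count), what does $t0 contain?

-272

li $t4, 16 → $t4=16
li $t3, 2 → $t3=2
li $t7, 3 → $t7=3
li $t0, 36 → $t0=36
lw $t3, (0) → $t3=M[0]=22
lw $t0, (32) → $t0=M[32]=32
sub $t7, $t7, $t0 → $t7=3-32=-29
sub $t3, $t4, 14 → $t3=16-14=2
add $t3, $t0, $t7 → $t3=32+(-29)=3
and $t3, $t0, 31 → $t3=32&31=0
neg $t4 → $t4=-(16)=-16
sw $t0, (0) → M[0]=32
mul $t0, $t4, 17 → $t0=(-16)*17=-272
After step 13: $t0 = -272.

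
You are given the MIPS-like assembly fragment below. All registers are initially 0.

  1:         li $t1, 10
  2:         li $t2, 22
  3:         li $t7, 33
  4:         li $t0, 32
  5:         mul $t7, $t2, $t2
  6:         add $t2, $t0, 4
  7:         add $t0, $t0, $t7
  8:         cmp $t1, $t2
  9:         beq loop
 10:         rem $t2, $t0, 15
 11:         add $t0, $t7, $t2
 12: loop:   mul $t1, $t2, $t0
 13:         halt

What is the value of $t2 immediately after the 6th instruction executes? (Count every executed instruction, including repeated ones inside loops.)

after li $t1, 10: $t1=10
after li $t2, 22: $t2=22
after li $t7, 33: $t7=33
after li $t0, 32: $t0=32
after mul $t7, $t2, $t2: $t7=22*22=484
after add $t2, $t0, 4: $t2=32+4=36
After step 6: $t2 = 36.

36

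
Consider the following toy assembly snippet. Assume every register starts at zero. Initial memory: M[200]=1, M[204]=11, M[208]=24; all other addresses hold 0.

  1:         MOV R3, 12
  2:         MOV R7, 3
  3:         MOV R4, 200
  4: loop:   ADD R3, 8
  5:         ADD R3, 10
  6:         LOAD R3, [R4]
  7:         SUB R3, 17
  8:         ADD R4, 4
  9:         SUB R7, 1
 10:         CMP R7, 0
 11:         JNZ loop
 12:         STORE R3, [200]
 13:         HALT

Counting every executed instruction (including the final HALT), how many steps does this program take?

29

MOV R3, 12 → R3=12
MOV R7, 3 → R7=3
MOV R4, 200 → R4=200
ADD R3, 8 → R3=12+8=20
ADD R3, 10 → R3=20+10=30
LOAD R3, [R4] → R3=M[200]=1
SUB R3, 17 → R3=1-17=-16
ADD R4, 4 → R4=200+4=204
SUB R7, 1 → R7=3-1=2
CMP R7, 0  (cmp 2,0)
JNZ loop: taken
ADD R3, 8 → R3=(-16)+8=-8
ADD R3, 10 → R3=(-8)+10=2
LOAD R3, [R4] → R3=M[204]=11
SUB R3, 17 → R3=11-17=-6
ADD R4, 4 → R4=204+4=208
SUB R7, 1 → R7=2-1=1
CMP R7, 0  (cmp 1,0)
JNZ loop: taken
ADD R3, 8 → R3=(-6)+8=2
ADD R3, 10 → R3=2+10=12
LOAD R3, [R4] → R3=M[208]=24
SUB R3, 17 → R3=24-17=7
ADD R4, 4 → R4=208+4=212
SUB R7, 1 → R7=1-1=0
CMP R7, 0  (cmp 0,0)
JNZ loop: not taken
STORE R3, [200] → M[200]=7
halt.
Total executed instructions: 29.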